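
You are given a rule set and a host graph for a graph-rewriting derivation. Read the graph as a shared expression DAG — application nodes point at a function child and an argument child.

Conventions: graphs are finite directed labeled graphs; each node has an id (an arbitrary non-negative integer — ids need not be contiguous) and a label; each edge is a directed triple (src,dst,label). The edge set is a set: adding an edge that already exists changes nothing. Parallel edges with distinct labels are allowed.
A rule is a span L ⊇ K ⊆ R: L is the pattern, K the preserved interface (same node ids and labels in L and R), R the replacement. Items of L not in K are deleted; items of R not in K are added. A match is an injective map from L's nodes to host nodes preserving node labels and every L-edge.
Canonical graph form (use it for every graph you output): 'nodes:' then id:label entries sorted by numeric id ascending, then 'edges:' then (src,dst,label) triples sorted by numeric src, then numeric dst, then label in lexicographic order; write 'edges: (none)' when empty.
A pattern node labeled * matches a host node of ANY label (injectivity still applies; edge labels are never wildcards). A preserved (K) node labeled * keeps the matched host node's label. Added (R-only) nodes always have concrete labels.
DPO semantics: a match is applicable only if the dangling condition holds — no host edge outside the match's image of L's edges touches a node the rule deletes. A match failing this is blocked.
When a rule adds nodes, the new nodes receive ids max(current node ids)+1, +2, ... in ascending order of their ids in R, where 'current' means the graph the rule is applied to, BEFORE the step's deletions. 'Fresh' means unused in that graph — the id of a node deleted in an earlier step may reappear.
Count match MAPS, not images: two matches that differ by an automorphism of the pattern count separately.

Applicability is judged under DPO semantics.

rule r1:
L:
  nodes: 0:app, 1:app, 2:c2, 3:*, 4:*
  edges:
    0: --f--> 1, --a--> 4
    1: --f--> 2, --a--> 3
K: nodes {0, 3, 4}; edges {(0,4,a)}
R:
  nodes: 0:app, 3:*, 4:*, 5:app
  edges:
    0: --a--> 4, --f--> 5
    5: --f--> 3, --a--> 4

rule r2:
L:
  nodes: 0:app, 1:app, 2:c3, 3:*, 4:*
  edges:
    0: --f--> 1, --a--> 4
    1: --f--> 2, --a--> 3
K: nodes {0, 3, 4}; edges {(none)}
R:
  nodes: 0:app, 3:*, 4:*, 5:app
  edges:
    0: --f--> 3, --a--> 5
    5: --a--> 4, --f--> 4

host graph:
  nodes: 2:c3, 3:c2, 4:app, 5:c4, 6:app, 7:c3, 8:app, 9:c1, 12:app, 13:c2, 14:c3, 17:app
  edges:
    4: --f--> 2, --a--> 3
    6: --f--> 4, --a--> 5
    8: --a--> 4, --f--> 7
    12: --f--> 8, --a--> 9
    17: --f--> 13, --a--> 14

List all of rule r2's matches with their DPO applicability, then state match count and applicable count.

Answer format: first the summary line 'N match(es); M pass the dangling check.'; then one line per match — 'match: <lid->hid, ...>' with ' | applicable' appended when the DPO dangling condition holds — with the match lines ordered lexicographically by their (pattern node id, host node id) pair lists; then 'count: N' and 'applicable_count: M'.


2 match(es); 1 pass the dangling check.
match: 0->6, 1->4, 2->2, 3->3, 4->5
match: 0->12, 1->8, 2->7, 3->4, 4->9 | applicable
count: 2
applicable_count: 1


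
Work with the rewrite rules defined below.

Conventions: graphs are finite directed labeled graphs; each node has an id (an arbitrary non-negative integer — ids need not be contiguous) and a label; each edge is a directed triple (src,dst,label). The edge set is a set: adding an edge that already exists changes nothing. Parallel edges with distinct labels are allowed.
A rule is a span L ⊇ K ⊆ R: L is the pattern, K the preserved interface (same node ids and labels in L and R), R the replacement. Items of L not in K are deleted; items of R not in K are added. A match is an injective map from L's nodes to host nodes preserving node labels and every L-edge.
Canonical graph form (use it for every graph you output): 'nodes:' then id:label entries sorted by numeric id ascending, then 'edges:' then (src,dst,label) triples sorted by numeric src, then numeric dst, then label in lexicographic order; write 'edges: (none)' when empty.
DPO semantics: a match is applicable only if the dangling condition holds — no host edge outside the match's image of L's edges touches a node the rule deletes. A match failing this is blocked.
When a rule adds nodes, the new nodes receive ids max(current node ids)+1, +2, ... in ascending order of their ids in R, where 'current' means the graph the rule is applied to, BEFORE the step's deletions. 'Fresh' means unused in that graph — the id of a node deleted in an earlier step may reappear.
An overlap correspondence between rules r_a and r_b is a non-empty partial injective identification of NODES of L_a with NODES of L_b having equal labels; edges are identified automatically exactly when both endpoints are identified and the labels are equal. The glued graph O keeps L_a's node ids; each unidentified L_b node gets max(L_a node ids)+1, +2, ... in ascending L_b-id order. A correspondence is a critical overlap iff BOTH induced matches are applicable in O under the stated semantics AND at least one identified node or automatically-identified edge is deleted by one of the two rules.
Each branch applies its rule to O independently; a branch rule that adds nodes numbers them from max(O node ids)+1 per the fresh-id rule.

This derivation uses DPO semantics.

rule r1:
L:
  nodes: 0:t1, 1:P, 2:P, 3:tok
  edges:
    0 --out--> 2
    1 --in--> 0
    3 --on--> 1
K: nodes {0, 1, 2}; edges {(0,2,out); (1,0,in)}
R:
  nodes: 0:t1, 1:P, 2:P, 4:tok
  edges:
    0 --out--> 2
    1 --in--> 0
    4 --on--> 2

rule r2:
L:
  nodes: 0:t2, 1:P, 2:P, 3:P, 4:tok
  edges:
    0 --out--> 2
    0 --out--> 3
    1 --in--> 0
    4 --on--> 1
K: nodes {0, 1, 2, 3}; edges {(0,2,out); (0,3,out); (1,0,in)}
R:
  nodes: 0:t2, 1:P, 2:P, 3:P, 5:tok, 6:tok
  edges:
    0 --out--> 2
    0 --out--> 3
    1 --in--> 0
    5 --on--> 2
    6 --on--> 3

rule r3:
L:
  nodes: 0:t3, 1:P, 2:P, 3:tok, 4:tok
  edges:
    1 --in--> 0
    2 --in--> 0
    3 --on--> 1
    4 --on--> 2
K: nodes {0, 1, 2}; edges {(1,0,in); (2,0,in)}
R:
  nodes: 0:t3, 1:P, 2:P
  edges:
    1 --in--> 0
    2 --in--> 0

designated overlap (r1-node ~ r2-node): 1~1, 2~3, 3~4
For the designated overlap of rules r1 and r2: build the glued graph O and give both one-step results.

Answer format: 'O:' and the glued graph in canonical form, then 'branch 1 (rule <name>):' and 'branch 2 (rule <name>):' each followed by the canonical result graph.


O:
nodes: 0:t1, 1:P, 2:P, 3:tok, 4:t2, 5:P
edges: (0,2,out); (1,0,in); (1,4,in); (3,1,on); (4,2,out); (4,5,out)
branch 1 (rule r1):
nodes: 0:t1, 1:P, 2:P, 4:t2, 5:P, 6:tok
edges: (0,2,out); (1,0,in); (1,4,in); (4,2,out); (4,5,out); (6,2,on)
branch 2 (rule r2):
nodes: 0:t1, 1:P, 2:P, 4:t2, 5:P, 6:tok, 7:tok
edges: (0,2,out); (1,0,in); (1,4,in); (4,2,out); (4,5,out); (6,5,on); (7,2,on)


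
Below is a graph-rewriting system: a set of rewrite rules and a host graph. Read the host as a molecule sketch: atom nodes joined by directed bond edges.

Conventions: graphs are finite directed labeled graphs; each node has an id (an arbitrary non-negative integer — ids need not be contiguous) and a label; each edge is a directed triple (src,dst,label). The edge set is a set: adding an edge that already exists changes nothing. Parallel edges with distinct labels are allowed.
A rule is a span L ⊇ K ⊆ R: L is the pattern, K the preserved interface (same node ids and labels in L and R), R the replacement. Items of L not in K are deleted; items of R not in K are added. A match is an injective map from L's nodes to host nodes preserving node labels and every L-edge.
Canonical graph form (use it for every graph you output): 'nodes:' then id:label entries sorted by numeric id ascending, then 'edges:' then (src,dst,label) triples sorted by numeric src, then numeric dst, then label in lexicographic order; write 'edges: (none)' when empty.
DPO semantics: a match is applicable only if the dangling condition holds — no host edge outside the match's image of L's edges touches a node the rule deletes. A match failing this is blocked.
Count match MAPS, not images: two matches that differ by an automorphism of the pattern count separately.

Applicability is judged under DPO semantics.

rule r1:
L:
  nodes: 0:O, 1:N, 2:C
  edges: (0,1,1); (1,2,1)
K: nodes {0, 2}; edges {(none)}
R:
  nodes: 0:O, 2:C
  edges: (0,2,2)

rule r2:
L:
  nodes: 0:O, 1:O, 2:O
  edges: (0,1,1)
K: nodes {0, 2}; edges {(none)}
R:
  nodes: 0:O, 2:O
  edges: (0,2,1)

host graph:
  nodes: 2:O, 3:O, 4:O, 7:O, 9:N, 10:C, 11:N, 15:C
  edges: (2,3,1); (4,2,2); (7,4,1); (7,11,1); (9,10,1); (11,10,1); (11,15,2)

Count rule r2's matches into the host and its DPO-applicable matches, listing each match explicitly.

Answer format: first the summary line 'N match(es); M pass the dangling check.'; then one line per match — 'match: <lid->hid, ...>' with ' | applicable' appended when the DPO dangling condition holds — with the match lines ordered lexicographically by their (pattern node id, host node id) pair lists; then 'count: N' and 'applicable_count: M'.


4 match(es); 2 pass the dangling check.
match: 0->2, 1->3, 2->4 | applicable
match: 0->2, 1->3, 2->7 | applicable
match: 0->7, 1->4, 2->2
match: 0->7, 1->4, 2->3
count: 4
applicable_count: 2


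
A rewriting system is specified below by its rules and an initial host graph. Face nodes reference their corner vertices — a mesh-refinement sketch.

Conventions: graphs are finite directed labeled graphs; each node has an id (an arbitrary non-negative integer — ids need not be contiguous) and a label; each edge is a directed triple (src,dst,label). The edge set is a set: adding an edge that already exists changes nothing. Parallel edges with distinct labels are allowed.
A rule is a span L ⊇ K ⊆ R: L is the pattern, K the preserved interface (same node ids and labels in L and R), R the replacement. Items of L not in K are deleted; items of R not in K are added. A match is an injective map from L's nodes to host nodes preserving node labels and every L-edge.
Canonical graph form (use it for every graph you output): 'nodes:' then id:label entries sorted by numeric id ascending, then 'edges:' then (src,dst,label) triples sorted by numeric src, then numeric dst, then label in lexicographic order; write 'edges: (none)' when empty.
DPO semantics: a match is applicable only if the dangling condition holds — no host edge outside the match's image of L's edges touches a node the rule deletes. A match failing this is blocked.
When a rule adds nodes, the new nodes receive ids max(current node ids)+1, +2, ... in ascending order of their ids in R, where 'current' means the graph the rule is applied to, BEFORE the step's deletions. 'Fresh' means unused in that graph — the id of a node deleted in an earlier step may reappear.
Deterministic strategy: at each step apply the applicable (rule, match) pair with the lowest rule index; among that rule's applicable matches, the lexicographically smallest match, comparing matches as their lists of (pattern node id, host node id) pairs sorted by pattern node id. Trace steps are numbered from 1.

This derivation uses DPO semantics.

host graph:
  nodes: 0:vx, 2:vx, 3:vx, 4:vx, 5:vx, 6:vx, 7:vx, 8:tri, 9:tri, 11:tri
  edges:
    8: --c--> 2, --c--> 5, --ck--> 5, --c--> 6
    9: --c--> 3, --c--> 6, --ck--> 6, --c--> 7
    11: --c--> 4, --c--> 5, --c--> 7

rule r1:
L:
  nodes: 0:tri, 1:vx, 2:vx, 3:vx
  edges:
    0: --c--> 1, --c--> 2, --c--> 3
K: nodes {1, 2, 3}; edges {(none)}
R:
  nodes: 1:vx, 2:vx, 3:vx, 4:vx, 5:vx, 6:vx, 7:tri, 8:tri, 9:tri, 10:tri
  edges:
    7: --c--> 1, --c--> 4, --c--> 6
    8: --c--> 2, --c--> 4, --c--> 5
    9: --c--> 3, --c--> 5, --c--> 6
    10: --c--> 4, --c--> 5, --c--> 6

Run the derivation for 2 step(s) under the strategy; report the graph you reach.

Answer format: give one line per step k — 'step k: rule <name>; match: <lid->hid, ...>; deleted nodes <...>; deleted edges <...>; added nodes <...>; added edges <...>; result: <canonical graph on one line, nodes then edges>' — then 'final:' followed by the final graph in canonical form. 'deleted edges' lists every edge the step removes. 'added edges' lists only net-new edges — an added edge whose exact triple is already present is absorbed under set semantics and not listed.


step 1: rule r1; match: 0->11, 1->4, 2->5, 3->7; deleted nodes 11; deleted edges (11,4,c); (11,5,c); (11,7,c); added nodes 12, 13, 14, 15, 16, 17, 18; added edges (15,4,c); (15,12,c); (15,14,c); (16,5,c); (16,12,c); (16,13,c); (17,7,c); (17,13,c); (17,14,c); (18,12,c); (18,13,c); (18,14,c); result: nodes: 0:vx, 2:vx, 3:vx, 4:vx, 5:vx, 6:vx, 7:vx, 8:tri, 9:tri, 12:vx, 13:vx, 14:vx, 15:tri, 16:tri, 17:tri, 18:tri edges: (8,2,c); (8,5,c); (8,5,ck); (8,6,c); (9,3,c); (9,6,c); (9,6,ck); (9,7,c); (15,4,c); (15,12,c); (15,14,c); (16,5,c); (16,12,c); (16,13,c); (17,7,c); (17,13,c); (17,14,c); (18,12,c); (18,13,c); (18,14,c)
step 2: rule r1; match: 0->15, 1->4, 2->12, 3->14; deleted nodes 15; deleted edges (15,4,c); (15,12,c); (15,14,c); added nodes 19, 20, 21, 22, 23, 24, 25; added edges (22,4,c); (22,19,c); (22,21,c); (23,12,c); (23,19,c); (23,20,c); (24,14,c); (24,20,c); (24,21,c); (25,19,c); (25,20,c); (25,21,c); result: nodes: 0:vx, 2:vx, 3:vx, 4:vx, 5:vx, 6:vx, 7:vx, 8:tri, 9:tri, 12:vx, 13:vx, 14:vx, 16:tri, 17:tri, 18:tri, 19:vx, 20:vx, 21:vx, 22:tri, 23:tri, 24:tri, 25:tri edges: (8,2,c); (8,5,c); (8,5,ck); (8,6,c); (9,3,c); (9,6,c); (9,6,ck); (9,7,c); (16,5,c); (16,12,c); (16,13,c); (17,7,c); (17,13,c); (17,14,c); (18,12,c); (18,13,c); (18,14,c); (22,4,c); (22,19,c); (22,21,c); (23,12,c); (23,19,c); (23,20,c); (24,14,c); (24,20,c); (24,21,c); (25,19,c); (25,20,c); (25,21,c)
final:
nodes: 0:vx, 2:vx, 3:vx, 4:vx, 5:vx, 6:vx, 7:vx, 8:tri, 9:tri, 12:vx, 13:vx, 14:vx, 16:tri, 17:tri, 18:tri, 19:vx, 20:vx, 21:vx, 22:tri, 23:tri, 24:tri, 25:tri
edges: (8,2,c); (8,5,c); (8,5,ck); (8,6,c); (9,3,c); (9,6,c); (9,6,ck); (9,7,c); (16,5,c); (16,12,c); (16,13,c); (17,7,c); (17,13,c); (17,14,c); (18,12,c); (18,13,c); (18,14,c); (22,4,c); (22,19,c); (22,21,c); (23,12,c); (23,19,c); (23,20,c); (24,14,c); (24,20,c); (24,21,c); (25,19,c); (25,20,c); (25,21,c)


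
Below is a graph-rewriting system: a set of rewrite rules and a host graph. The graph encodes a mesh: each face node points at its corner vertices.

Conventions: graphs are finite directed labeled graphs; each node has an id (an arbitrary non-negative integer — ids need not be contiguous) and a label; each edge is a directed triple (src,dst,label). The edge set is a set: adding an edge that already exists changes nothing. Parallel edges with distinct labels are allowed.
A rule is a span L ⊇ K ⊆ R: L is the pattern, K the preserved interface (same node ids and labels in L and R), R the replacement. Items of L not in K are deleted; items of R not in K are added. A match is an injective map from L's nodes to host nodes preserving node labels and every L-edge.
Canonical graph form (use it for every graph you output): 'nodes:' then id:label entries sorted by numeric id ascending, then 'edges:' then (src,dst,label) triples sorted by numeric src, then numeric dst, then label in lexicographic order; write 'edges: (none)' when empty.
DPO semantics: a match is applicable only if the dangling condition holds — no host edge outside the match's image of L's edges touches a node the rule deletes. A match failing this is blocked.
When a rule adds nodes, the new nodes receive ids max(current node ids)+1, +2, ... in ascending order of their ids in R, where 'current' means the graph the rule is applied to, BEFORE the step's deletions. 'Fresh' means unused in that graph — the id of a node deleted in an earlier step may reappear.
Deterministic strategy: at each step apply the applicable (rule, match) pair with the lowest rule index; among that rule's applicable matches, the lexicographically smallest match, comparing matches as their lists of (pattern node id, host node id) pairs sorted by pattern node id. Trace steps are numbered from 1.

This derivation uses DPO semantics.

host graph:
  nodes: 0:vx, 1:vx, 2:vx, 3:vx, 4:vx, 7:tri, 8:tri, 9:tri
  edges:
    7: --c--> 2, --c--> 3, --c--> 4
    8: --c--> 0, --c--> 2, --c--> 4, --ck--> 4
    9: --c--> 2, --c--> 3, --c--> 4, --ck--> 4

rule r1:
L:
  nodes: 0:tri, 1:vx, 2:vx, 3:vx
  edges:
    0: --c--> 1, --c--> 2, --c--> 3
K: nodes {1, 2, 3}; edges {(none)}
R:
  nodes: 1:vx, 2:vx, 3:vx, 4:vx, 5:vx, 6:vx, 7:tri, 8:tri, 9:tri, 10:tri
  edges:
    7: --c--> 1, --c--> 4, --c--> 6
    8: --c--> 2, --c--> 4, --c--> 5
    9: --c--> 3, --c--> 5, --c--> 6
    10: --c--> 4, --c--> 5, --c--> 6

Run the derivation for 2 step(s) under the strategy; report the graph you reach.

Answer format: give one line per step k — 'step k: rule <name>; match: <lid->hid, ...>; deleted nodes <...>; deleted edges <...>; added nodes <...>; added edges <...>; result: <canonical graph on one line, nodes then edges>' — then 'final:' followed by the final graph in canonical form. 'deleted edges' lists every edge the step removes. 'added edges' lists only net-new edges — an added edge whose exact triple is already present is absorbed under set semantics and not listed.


step 1: rule r1; match: 0->7, 1->2, 2->3, 3->4; deleted nodes 7; deleted edges (7,2,c); (7,3,c); (7,4,c); added nodes 10, 11, 12, 13, 14, 15, 16; added edges (13,2,c); (13,10,c); (13,12,c); (14,3,c); (14,10,c); (14,11,c); (15,4,c); (15,11,c); (15,12,c); (16,10,c); (16,11,c); (16,12,c); result: nodes: 0:vx, 1:vx, 2:vx, 3:vx, 4:vx, 8:tri, 9:tri, 10:vx, 11:vx, 12:vx, 13:tri, 14:tri, 15:tri, 16:tri edges: (8,0,c); (8,2,c); (8,4,c); (8,4,ck); (9,2,c); (9,3,c); (9,4,c); (9,4,ck); (13,2,c); (13,10,c); (13,12,c); (14,3,c); (14,10,c); (14,11,c); (15,4,c); (15,11,c); (15,12,c); (16,10,c); (16,11,c); (16,12,c)
step 2: rule r1; match: 0->13, 1->2, 2->10, 3->12; deleted nodes 13; deleted edges (13,2,c); (13,10,c); (13,12,c); added nodes 17, 18, 19, 20, 21, 22, 23; added edges (20,2,c); (20,17,c); (20,19,c); (21,10,c); (21,17,c); (21,18,c); (22,12,c); (22,18,c); (22,19,c); (23,17,c); (23,18,c); (23,19,c); result: nodes: 0:vx, 1:vx, 2:vx, 3:vx, 4:vx, 8:tri, 9:tri, 10:vx, 11:vx, 12:vx, 14:tri, 15:tri, 16:tri, 17:vx, 18:vx, 19:vx, 20:tri, 21:tri, 22:tri, 23:tri edges: (8,0,c); (8,2,c); (8,4,c); (8,4,ck); (9,2,c); (9,3,c); (9,4,c); (9,4,ck); (14,3,c); (14,10,c); (14,11,c); (15,4,c); (15,11,c); (15,12,c); (16,10,c); (16,11,c); (16,12,c); (20,2,c); (20,17,c); (20,19,c); (21,10,c); (21,17,c); (21,18,c); (22,12,c); (22,18,c); (22,19,c); (23,17,c); (23,18,c); (23,19,c)
final:
nodes: 0:vx, 1:vx, 2:vx, 3:vx, 4:vx, 8:tri, 9:tri, 10:vx, 11:vx, 12:vx, 14:tri, 15:tri, 16:tri, 17:vx, 18:vx, 19:vx, 20:tri, 21:tri, 22:tri, 23:tri
edges: (8,0,c); (8,2,c); (8,4,c); (8,4,ck); (9,2,c); (9,3,c); (9,4,c); (9,4,ck); (14,3,c); (14,10,c); (14,11,c); (15,4,c); (15,11,c); (15,12,c); (16,10,c); (16,11,c); (16,12,c); (20,2,c); (20,17,c); (20,19,c); (21,10,c); (21,17,c); (21,18,c); (22,12,c); (22,18,c); (22,19,c); (23,17,c); (23,18,c); (23,19,c)


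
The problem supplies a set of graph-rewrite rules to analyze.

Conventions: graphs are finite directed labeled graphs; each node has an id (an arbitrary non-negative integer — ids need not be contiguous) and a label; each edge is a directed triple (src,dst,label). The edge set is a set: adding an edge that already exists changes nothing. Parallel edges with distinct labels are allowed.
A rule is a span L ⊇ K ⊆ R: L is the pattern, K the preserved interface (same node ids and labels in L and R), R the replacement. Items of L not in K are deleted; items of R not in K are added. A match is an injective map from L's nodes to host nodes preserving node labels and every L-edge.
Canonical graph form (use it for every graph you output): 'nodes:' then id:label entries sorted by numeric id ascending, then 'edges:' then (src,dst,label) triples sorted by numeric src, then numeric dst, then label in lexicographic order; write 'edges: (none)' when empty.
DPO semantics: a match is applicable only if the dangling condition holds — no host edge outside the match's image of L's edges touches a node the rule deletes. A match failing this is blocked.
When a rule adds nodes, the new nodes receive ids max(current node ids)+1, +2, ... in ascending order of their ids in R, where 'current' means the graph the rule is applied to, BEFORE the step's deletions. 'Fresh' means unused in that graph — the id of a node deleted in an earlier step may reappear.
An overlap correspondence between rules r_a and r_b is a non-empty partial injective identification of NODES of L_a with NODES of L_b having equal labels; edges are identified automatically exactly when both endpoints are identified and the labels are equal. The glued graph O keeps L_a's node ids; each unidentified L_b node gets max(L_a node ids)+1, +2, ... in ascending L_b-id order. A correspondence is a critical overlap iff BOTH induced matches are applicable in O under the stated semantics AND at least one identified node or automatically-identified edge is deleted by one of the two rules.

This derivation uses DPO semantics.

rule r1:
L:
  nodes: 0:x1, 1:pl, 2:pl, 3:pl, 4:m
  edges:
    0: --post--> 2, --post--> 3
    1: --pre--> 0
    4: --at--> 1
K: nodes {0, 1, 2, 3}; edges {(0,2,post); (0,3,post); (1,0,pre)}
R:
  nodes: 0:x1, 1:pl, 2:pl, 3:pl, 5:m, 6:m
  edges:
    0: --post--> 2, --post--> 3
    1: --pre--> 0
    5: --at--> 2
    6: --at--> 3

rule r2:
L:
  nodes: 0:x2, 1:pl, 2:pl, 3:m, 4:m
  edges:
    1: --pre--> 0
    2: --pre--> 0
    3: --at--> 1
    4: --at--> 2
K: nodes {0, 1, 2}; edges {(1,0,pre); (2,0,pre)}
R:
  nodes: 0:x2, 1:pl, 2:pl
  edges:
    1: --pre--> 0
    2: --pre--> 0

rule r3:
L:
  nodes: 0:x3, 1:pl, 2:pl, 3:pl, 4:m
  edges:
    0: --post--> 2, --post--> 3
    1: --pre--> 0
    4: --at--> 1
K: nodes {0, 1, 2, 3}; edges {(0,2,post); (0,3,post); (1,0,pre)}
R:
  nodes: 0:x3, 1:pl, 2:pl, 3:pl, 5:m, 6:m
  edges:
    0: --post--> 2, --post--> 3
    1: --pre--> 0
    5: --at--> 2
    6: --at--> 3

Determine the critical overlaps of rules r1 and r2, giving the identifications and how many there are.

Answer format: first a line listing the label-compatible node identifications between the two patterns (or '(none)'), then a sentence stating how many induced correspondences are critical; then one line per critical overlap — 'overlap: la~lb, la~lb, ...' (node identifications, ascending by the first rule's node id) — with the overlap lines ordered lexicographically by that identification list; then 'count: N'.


label-compatible node identifications between L(r1) and L(r2): 1~1, 1~2, 2~1, 2~2, 3~1, 3~2, 4~3, 4~4
6 of the induced correspondences are critical overlaps of r1 and r2.
overlap: 1~1, 2~2, 4~3
overlap: 1~1, 3~2, 4~3
overlap: 1~1, 4~3
overlap: 1~2, 2~1, 4~4
overlap: 1~2, 3~1, 4~4
overlap: 1~2, 4~4
count: 6


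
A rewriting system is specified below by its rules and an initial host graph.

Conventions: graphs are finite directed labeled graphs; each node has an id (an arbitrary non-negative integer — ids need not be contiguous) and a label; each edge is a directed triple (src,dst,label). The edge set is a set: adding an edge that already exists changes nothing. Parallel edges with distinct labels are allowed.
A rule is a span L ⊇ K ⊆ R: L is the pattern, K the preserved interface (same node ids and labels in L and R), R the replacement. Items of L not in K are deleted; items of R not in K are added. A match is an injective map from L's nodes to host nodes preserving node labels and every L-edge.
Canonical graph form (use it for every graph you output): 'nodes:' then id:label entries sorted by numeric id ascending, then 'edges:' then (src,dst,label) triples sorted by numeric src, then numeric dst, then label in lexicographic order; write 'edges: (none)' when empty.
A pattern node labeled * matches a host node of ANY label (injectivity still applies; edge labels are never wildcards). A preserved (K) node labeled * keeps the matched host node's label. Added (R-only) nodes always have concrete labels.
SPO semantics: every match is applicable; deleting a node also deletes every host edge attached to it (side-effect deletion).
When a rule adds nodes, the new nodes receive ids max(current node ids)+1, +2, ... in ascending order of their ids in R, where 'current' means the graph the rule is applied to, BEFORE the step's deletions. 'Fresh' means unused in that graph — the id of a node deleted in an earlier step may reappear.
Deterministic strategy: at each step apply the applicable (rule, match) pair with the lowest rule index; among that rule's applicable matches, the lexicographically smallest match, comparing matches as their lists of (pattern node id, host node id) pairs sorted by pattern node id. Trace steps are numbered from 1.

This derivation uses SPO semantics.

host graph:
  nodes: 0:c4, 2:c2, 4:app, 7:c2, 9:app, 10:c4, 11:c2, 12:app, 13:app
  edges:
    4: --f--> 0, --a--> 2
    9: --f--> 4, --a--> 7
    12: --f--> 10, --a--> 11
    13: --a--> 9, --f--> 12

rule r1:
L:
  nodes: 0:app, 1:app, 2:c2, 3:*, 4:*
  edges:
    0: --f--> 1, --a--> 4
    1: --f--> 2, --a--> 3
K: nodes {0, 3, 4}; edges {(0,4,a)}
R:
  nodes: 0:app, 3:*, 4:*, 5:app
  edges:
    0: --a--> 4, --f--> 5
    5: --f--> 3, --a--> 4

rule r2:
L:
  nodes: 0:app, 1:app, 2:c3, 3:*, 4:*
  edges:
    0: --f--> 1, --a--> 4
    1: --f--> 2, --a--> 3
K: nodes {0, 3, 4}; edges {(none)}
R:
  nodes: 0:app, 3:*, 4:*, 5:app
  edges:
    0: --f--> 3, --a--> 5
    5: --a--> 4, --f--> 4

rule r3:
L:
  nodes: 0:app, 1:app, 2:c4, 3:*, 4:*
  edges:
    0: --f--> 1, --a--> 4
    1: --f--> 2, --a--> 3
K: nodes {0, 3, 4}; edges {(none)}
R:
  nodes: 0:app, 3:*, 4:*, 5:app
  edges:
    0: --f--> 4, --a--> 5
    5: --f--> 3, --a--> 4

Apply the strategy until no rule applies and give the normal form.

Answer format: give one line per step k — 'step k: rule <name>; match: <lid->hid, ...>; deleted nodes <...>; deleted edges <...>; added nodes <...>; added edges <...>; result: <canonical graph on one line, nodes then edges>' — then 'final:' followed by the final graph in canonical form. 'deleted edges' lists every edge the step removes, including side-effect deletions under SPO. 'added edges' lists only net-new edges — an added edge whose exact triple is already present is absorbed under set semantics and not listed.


step 1: rule r3; match: 0->9, 1->4, 2->0, 3->2, 4->7; deleted nodes 0, 4; deleted edges (4,0,f); (4,2,a); (9,4,f); (9,7,a); added nodes 14; added edges (9,7,f); (9,14,a); (14,2,f); (14,7,a); result: nodes: 2:c2, 7:c2, 9:app, 10:c4, 11:c2, 12:app, 13:app, 14:app edges: (9,7,f); (9,14,a); (12,10,f); (12,11,a); (13,9,a); (13,12,f); (14,2,f); (14,7,a)
step 2: rule r3; match: 0->13, 1->12, 2->10, 3->11, 4->9; deleted nodes 10, 12; deleted edges (12,10,f); (12,11,a); (13,9,a); (13,12,f); added nodes 15; added edges (13,9,f); (13,15,a); (15,9,a); (15,11,f); result: nodes: 2:c2, 7:c2, 9:app, 11:c2, 13:app, 14:app, 15:app edges: (9,7,f); (9,14,a); (13,9,f); (13,15,a); (14,2,f); (14,7,a); (15,9,a); (15,11,f)
step 3: rule r1; match: 0->13, 1->9, 2->7, 3->14, 4->15; deleted nodes 7, 9; deleted edges (9,7,f); (9,14,a); (13,9,f); (14,7,a); (15,9,a); added nodes 16; added edges (13,16,f); (16,14,f); (16,15,a); result: nodes: 2:c2, 11:c2, 13:app, 14:app, 15:app, 16:app edges: (13,15,a); (13,16,f); (14,2,f); (15,11,f); (16,14,f); (16,15,a)
final:
nodes: 2:c2, 11:c2, 13:app, 14:app, 15:app, 16:app
edges: (13,15,a); (13,16,f); (14,2,f); (15,11,f); (16,14,f); (16,15,a)


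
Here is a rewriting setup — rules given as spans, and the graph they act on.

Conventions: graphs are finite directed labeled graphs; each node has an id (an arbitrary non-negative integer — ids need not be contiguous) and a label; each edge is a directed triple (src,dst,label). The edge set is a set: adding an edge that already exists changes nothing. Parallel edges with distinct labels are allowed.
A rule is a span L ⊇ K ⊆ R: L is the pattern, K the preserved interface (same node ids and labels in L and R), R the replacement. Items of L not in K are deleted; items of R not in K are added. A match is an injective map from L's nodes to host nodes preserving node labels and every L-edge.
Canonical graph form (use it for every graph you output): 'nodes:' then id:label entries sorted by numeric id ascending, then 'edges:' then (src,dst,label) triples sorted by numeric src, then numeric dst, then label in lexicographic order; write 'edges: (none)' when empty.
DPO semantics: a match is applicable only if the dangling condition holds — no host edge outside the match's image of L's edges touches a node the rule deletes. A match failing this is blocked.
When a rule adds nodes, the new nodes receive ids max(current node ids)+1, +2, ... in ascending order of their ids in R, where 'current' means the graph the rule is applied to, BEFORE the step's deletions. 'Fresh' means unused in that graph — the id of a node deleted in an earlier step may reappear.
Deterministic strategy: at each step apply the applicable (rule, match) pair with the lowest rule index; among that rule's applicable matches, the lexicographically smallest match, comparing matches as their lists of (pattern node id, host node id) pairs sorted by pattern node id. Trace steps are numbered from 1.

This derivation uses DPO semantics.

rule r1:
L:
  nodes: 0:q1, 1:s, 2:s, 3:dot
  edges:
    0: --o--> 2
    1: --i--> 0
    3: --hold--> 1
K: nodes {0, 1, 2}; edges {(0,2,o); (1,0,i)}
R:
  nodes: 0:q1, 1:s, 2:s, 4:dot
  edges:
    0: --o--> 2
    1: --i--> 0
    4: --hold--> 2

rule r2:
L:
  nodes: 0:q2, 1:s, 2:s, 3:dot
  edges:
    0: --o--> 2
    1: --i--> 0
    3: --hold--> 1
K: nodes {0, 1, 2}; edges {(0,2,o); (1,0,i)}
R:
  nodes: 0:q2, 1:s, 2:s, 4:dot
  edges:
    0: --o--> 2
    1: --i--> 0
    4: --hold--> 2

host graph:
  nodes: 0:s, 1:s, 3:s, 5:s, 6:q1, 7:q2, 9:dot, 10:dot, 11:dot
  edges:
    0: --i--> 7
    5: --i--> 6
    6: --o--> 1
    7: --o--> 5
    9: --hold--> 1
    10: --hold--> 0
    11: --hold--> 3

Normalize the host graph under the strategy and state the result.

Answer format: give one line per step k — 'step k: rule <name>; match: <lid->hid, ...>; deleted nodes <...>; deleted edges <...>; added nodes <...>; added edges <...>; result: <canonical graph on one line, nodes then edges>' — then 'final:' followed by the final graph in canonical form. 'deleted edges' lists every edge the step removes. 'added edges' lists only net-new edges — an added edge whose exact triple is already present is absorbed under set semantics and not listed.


step 1: rule r2; match: 0->7, 1->0, 2->5, 3->10; deleted nodes 10; deleted edges (10,0,hold); added nodes 12; added edges (12,5,hold); result: nodes: 0:s, 1:s, 3:s, 5:s, 6:q1, 7:q2, 9:dot, 11:dot, 12:dot edges: (0,7,i); (5,6,i); (6,1,o); (7,5,o); (9,1,hold); (11,3,hold); (12,5,hold)
step 2: rule r1; match: 0->6, 1->5, 2->1, 3->12; deleted nodes 12; deleted edges (12,5,hold); added nodes 13; added edges (13,1,hold); result: nodes: 0:s, 1:s, 3:s, 5:s, 6:q1, 7:q2, 9:dot, 11:dot, 13:dot edges: (0,7,i); (5,6,i); (6,1,o); (7,5,o); (9,1,hold); (11,3,hold); (13,1,hold)
final:
nodes: 0:s, 1:s, 3:s, 5:s, 6:q1, 7:q2, 9:dot, 11:dot, 13:dot
edges: (0,7,i); (5,6,i); (6,1,o); (7,5,o); (9,1,hold); (11,3,hold); (13,1,hold)


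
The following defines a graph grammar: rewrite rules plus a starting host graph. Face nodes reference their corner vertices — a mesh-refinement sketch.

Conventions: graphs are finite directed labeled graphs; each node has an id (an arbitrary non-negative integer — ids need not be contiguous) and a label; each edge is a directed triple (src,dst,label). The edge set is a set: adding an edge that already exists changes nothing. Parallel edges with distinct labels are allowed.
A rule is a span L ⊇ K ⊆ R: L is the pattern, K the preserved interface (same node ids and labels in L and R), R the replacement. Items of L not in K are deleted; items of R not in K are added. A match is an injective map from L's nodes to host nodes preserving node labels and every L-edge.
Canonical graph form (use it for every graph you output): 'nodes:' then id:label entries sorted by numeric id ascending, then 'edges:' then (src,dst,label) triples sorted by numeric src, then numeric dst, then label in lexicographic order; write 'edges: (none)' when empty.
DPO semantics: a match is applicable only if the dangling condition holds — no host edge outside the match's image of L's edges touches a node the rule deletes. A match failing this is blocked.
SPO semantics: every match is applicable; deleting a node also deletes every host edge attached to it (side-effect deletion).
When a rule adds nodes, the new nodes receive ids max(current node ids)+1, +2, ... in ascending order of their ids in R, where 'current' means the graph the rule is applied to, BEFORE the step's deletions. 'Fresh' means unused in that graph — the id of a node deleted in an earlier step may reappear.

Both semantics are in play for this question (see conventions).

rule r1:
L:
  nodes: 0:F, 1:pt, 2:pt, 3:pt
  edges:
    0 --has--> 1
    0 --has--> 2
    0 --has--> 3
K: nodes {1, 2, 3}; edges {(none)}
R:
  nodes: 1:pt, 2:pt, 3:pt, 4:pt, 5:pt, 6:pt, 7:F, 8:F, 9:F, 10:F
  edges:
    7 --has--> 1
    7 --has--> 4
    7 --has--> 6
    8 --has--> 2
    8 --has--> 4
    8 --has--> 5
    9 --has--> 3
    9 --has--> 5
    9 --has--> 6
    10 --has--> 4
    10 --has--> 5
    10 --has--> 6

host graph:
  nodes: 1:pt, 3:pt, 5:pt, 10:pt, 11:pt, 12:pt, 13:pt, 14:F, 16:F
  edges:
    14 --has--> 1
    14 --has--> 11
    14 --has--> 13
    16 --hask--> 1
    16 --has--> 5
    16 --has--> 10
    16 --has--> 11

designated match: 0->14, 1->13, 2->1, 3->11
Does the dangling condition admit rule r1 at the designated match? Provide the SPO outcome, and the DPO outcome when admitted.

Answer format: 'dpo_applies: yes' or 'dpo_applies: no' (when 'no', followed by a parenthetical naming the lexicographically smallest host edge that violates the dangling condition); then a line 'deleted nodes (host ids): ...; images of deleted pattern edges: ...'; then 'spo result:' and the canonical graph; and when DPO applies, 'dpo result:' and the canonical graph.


dpo_applies: yes
deleted nodes (host ids): 14; images of deleted pattern edges: (14,1,has); (14,11,has); (14,13,has)
spo result:
nodes: 1:pt, 3:pt, 5:pt, 10:pt, 11:pt, 12:pt, 13:pt, 16:F, 17:pt, 18:pt, 19:pt, 20:F, 21:F, 22:F, 23:F
edges: (16,1,hask); (16,5,has); (16,10,has); (16,11,has); (20,13,has); (20,17,has); (20,19,has); (21,1,has); (21,17,has); (21,18,has); (22,11,has); (22,18,has); (22,19,has); (23,17,has); (23,18,has); (23,19,has)
dpo result:
nodes: 1:pt, 3:pt, 5:pt, 10:pt, 11:pt, 12:pt, 13:pt, 16:F, 17:pt, 18:pt, 19:pt, 20:F, 21:F, 22:F, 23:F
edges: (16,1,hask); (16,5,has); (16,10,has); (16,11,has); (20,13,has); (20,17,has); (20,19,has); (21,1,has); (21,17,has); (21,18,has); (22,11,has); (22,18,has); (22,19,has); (23,17,has); (23,18,has); (23,19,has)


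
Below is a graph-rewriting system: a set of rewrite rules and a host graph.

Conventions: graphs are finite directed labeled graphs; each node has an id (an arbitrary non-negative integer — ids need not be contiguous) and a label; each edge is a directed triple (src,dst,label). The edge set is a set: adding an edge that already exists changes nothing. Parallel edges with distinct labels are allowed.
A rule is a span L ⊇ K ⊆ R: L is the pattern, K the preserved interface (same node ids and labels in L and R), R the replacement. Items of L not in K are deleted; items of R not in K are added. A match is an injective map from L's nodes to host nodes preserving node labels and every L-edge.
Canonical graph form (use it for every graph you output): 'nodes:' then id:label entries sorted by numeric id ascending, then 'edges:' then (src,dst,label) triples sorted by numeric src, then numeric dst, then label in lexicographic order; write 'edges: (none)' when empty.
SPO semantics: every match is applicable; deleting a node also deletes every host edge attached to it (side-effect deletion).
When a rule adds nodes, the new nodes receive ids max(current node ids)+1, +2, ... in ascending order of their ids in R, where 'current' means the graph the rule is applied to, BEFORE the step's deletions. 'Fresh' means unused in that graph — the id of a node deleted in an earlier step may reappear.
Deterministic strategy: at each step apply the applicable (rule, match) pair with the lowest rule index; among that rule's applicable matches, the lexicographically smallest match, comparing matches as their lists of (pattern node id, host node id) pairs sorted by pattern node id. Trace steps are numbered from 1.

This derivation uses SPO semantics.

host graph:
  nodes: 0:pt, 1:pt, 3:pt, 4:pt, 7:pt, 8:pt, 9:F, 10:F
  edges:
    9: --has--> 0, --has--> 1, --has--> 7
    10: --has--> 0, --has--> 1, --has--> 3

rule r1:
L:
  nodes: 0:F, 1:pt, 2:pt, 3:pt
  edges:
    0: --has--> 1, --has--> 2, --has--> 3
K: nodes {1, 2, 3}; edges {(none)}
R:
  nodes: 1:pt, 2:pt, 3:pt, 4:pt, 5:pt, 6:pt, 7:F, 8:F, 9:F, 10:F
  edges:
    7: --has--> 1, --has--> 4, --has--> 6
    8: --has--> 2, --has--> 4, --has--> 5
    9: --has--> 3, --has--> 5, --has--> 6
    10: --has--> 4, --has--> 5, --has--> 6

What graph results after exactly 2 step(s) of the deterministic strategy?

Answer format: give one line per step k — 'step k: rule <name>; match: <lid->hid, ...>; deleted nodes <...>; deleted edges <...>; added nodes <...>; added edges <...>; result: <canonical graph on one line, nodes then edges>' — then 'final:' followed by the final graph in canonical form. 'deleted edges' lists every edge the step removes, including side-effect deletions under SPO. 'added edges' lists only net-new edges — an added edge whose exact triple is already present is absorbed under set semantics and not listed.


step 1: rule r1; match: 0->9, 1->0, 2->1, 3->7; deleted nodes 9; deleted edges (9,0,has); (9,1,has); (9,7,has); added nodes 11, 12, 13, 14, 15, 16, 17; added edges (14,0,has); (14,11,has); (14,13,has); (15,1,has); (15,11,has); (15,12,has); (16,7,has); (16,12,has); (16,13,has); (17,11,has); (17,12,has); (17,13,has); result: nodes: 0:pt, 1:pt, 3:pt, 4:pt, 7:pt, 8:pt, 10:F, 11:pt, 12:pt, 13:pt, 14:F, 15:F, 16:F, 17:F edges: (10,0,has); (10,1,has); (10,3,has); (14,0,has); (14,11,has); (14,13,has); (15,1,has); (15,11,has); (15,12,has); (16,7,has); (16,12,has); (16,13,has); (17,11,has); (17,12,has); (17,13,has)
step 2: rule r1; match: 0->10, 1->0, 2->1, 3->3; deleted nodes 10; deleted edges (10,0,has); (10,1,has); (10,3,has); added nodes 18, 19, 20, 21, 22, 23, 24; added edges (21,0,has); (21,18,has); (21,20,has); (22,1,has); (22,18,has); (22,19,has); (23,3,has); (23,19,has); (23,20,has); (24,18,has); (24,19,has); (24,20,has); result: nodes: 0:pt, 1:pt, 3:pt, 4:pt, 7:pt, 8:pt, 11:pt, 12:pt, 13:pt, 14:F, 15:F, 16:F, 17:F, 18:pt, 19:pt, 20:pt, 21:F, 22:F, 23:F, 24:F edges: (14,0,has); (14,11,has); (14,13,has); (15,1,has); (15,11,has); (15,12,has); (16,7,has); (16,12,has); (16,13,has); (17,11,has); (17,12,has); (17,13,has); (21,0,has); (21,18,has); (21,20,has); (22,1,has); (22,18,has); (22,19,has); (23,3,has); (23,19,has); (23,20,has); (24,18,has); (24,19,has); (24,20,has)
final:
nodes: 0:pt, 1:pt, 3:pt, 4:pt, 7:pt, 8:pt, 11:pt, 12:pt, 13:pt, 14:F, 15:F, 16:F, 17:F, 18:pt, 19:pt, 20:pt, 21:F, 22:F, 23:F, 24:F
edges: (14,0,has); (14,11,has); (14,13,has); (15,1,has); (15,11,has); (15,12,has); (16,7,has); (16,12,has); (16,13,has); (17,11,has); (17,12,has); (17,13,has); (21,0,has); (21,18,has); (21,20,has); (22,1,has); (22,18,has); (22,19,has); (23,3,has); (23,19,has); (23,20,has); (24,18,has); (24,19,has); (24,20,has)


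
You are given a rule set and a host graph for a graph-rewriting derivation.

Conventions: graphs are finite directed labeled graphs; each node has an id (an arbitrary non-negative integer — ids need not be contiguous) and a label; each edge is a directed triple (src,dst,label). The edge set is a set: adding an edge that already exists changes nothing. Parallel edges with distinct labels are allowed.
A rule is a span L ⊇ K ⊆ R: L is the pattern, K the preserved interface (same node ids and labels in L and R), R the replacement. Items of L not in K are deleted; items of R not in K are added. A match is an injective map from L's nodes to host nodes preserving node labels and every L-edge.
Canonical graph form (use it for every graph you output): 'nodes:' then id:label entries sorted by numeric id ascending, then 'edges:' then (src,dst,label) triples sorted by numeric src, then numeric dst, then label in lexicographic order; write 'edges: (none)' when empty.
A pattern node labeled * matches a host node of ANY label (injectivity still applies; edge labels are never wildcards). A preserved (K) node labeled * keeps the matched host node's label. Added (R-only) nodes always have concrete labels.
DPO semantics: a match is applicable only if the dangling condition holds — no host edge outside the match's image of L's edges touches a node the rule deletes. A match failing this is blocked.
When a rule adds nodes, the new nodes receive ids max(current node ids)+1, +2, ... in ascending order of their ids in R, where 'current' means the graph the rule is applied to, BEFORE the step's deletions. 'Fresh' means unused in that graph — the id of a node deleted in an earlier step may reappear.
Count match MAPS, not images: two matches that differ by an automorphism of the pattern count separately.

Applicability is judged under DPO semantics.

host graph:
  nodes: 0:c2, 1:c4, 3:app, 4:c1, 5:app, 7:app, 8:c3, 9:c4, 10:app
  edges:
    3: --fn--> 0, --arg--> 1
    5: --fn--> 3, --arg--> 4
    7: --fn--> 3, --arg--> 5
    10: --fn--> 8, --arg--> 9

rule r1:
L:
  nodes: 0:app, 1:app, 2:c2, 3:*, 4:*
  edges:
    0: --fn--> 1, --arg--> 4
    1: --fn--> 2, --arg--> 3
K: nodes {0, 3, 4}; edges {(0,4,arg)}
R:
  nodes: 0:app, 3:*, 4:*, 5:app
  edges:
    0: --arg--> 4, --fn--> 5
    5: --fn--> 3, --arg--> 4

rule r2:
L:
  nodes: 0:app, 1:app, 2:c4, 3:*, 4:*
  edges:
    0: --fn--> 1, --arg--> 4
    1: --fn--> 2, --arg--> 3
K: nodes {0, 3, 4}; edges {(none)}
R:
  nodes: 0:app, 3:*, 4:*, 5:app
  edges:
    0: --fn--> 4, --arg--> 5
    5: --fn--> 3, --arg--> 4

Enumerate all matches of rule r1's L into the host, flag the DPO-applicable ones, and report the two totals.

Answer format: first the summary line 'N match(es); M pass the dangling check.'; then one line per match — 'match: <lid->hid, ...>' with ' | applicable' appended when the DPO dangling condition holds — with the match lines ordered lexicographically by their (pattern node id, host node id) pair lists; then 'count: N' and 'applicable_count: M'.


2 match(es); 0 pass the dangling check.
match: 0->5, 1->3, 2->0, 3->1, 4->4
match: 0->7, 1->3, 2->0, 3->1, 4->5
count: 2
applicable_count: 0
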